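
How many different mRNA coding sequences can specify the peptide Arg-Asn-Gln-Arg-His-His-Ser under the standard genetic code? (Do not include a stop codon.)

Arg: 6 codons.
Asn: 2 codons.
Gln: 2 codons.
Arg: 6 codons.
His: 2 codons.
His: 2 codons.
Ser: 6 codons.
6 × 2 × 2 × 6 × 2 × 2 × 6 = 3456.

3456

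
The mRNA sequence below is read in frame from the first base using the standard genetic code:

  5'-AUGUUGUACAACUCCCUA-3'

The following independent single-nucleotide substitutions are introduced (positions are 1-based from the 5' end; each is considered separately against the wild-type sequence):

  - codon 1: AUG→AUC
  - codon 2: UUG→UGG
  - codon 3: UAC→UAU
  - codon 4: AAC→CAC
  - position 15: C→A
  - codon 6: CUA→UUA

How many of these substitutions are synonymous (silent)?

3

Codon 1: AUG (Met) → AUC (Ile) — missense.
Codon 2: UUG (Leu) → UGG (Trp) — missense.
Codon 3: UAC (Tyr) → UAU (Tyr) — synonymous.
Codon 4: AAC (Asn) → CAC (His) — missense.
Codon 5: UCC (Ser) → UCA (Ser) — synonymous.
Codon 6: CUA (Leu) → UUA (Leu) — synonymous.
Synonymous: 3 of 6.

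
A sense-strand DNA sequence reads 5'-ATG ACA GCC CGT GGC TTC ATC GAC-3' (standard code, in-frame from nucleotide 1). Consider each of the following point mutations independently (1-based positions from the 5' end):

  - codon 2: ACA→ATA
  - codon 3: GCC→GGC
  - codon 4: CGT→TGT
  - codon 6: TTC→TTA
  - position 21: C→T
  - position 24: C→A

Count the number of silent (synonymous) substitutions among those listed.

Codon 2: ACA (Thr) → ATA (Ile) — missense.
Codon 3: GCC (Ala) → GGC (Gly) — missense.
Codon 4: CGT (Arg) → TGT (Cys) — missense.
Codon 6: TTC (Phe) → TTA (Leu) — missense.
Codon 7: ATC (Ile) → ATT (Ile) — synonymous.
Codon 8: GAC (Asp) → GAA (Glu) — missense.
Synonymous: 1 of 6.

1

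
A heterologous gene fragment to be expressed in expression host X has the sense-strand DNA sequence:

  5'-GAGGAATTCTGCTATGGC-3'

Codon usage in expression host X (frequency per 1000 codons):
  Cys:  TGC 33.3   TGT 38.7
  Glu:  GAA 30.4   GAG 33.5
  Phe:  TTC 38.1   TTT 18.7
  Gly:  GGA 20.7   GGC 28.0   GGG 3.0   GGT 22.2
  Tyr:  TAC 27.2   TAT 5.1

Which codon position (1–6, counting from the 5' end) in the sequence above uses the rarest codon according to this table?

Codon 1 GAG (Glu): 33.5 per 1000.
Codon 2 GAA (Glu): 30.4 per 1000.
Codon 3 TTC (Phe): 38.1 per 1000.
Codon 4 TGC (Cys): 33.3 per 1000.
Codon 5 TAT (Tyr): 5.1 per 1000.
Codon 6 GGC (Gly): 28.0 per 1000.
Lowest frequency is 5.1 at codon 5.

5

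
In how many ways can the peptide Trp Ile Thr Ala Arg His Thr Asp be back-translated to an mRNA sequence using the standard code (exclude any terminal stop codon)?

4608

Trp: 1 codon.
Ile: 3 codons.
Thr: 4 codons.
Ala: 4 codons.
Arg: 6 codons.
His: 2 codons.
Thr: 4 codons.
Asp: 2 codons.
1 × 3 × 4 × 4 × 6 × 2 × 4 × 2 = 4608.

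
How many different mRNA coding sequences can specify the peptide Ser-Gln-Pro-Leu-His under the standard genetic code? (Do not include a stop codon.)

Ser: 6 codons.
Gln: 2 codons.
Pro: 4 codons.
Leu: 6 codons.
His: 2 codons.
6 × 2 × 4 × 6 × 2 = 576.

576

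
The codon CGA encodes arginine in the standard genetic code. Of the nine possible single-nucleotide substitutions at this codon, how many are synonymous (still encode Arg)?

Position 1: AGA → 1 synonymous.
Position 2: none → 0 synonymous.
Position 3: CGU, CGC, CGG → 3 synonymous.
Total: 1 + 0 + 3 = 4.

4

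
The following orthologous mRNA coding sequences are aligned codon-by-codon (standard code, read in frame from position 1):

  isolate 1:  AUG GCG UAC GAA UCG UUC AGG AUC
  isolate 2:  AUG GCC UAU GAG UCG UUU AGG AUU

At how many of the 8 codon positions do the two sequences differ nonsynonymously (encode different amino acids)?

0

Codon 1: AUG Met / AUG Met — identical.
Codon 2: GCG Ala / GCC Ala — synonymous.
Codon 3: UAC Tyr / UAU Tyr — synonymous.
Codon 4: GAA Glu / GAG Glu — synonymous.
Codon 5: UCG Ser / UCG Ser — identical.
Codon 6: UUC Phe / UUU Phe — synonymous.
Codon 7: AGG Arg / AGG Arg — identical.
Codon 8: AUC Ile / AUU Ile — synonymous.
Nonsynonymous differences: 0.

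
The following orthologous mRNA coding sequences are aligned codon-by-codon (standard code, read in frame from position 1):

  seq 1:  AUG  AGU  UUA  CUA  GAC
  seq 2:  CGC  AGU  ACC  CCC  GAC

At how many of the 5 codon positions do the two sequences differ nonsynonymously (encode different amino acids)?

3

Codon 1: AUG Met / CGC Arg — nonsynonymous.
Codon 2: AGU Ser / AGU Ser — identical.
Codon 3: UUA Leu / ACC Thr — nonsynonymous.
Codon 4: CUA Leu / CCC Pro — nonsynonymous.
Codon 5: GAC Asp / GAC Asp — identical.
Nonsynonymous differences: 3.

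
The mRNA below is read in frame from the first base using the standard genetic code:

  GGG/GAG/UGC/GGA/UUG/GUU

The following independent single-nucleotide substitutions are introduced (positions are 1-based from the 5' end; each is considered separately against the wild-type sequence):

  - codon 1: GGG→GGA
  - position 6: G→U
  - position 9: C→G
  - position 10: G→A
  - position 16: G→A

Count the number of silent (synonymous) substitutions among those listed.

Codon 1: GGG (Gly) → GGA (Gly) — synonymous.
Codon 2: GAG (Glu) → GAU (Asp) — missense.
Codon 3: UGC (Cys) → UGG (Trp) — missense.
Codon 4: GGA (Gly) → AGA (Arg) — missense.
Codon 6: GUU (Val) → AUU (Ile) — missense.
Synonymous: 1 of 5.

1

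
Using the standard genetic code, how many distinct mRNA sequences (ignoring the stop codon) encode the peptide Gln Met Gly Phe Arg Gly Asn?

768

Gln: 2 codons.
Met: 1 codon.
Gly: 4 codons.
Phe: 2 codons.
Arg: 6 codons.
Gly: 4 codons.
Asn: 2 codons.
2 × 1 × 4 × 2 × 6 × 4 × 2 = 768.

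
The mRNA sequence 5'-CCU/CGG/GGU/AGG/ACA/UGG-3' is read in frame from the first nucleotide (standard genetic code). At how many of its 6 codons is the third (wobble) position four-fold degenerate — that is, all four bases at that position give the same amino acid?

4

Codon 1 CCU (Pro): third position 4-fold.
Codon 2 CGG (Arg): third position 4-fold.
Codon 3 GGU (Gly): third position 4-fold.
Codon 4 AGG (Arg): third position 2-fold.
Codon 5 ACA (Thr): third position 4-fold.
Codon 6 UGG (Trp): third position 1-fold.
Four-fold degenerate third positions: 4.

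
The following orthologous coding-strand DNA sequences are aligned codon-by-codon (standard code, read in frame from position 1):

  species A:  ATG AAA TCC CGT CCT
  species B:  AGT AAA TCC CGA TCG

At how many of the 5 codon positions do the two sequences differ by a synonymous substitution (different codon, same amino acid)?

1

Codon 1: ATG Met / AGT Ser — nonsynonymous.
Codon 2: AAA Lys / AAA Lys — identical.
Codon 3: TCC Ser / TCC Ser — identical.
Codon 4: CGT Arg / CGA Arg — synonymous.
Codon 5: CCT Pro / TCG Ser — nonsynonymous.
Synonymous differences: 1.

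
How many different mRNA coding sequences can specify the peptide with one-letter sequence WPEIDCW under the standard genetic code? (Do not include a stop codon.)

Trp: 1 codon.
Pro: 4 codons.
Glu: 2 codons.
Ile: 3 codons.
Asp: 2 codons.
Cys: 2 codons.
Trp: 1 codon.
1 × 4 × 2 × 3 × 2 × 2 × 1 = 96.

96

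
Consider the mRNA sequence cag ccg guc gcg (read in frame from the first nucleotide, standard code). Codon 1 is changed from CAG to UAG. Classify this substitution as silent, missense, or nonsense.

nonsense

Position 1 falls in codon 1: CAG → Gln.
After the substitution the codon is UAG → Stop.
The new codon is a stop codon, so this is a nonsense mutation.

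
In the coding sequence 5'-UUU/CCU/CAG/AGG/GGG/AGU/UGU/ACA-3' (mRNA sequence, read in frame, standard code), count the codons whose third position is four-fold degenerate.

Codon 1 UUU (Phe): third position 2-fold.
Codon 2 CCU (Pro): third position 4-fold.
Codon 3 CAG (Gln): third position 2-fold.
Codon 4 AGG (Arg): third position 2-fold.
Codon 5 GGG (Gly): third position 4-fold.
Codon 6 AGU (Ser): third position 2-fold.
Codon 7 UGU (Cys): third position 2-fold.
Codon 8 ACA (Thr): third position 4-fold.
Four-fold degenerate third positions: 3.

3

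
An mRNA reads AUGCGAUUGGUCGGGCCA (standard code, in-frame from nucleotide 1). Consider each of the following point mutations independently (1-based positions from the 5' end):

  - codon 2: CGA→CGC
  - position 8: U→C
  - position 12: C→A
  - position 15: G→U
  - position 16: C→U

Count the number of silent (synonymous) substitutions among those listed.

3

Codon 2: CGA (Arg) → CGC (Arg) — synonymous.
Codon 3: UUG (Leu) → UCG (Ser) — missense.
Codon 4: GUC (Val) → GUA (Val) — synonymous.
Codon 5: GGG (Gly) → GGU (Gly) — synonymous.
Codon 6: CCA (Pro) → UCA (Ser) — missense.
Synonymous: 3 of 5.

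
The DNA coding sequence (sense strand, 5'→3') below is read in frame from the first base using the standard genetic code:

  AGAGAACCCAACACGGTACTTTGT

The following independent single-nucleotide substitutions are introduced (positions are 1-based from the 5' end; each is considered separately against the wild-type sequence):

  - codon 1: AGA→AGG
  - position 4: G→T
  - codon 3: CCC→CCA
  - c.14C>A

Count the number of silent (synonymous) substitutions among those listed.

2

Codon 1: AGA (Arg) → AGG (Arg) — synonymous.
Codon 2: GAA (Glu) → TAA (Stop) — nonsense.
Codon 3: CCC (Pro) → CCA (Pro) — synonymous.
Codon 5: ACG (Thr) → AAG (Lys) — missense.
Synonymous: 2 of 4.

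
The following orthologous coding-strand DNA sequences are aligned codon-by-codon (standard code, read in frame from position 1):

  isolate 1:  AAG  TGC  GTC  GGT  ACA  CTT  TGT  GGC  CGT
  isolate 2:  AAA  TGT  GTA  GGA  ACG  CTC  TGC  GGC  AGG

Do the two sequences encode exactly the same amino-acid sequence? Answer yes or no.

yes

Codon 1: AAG Lys / AAA Lys — synonymous.
Codon 2: TGC Cys / TGT Cys — synonymous.
Codon 3: GTC Val / GTA Val — synonymous.
Codon 4: GGT Gly / GGA Gly — synonymous.
Codon 5: ACA Thr / ACG Thr — synonymous.
Codon 6: CTT Leu / CTC Leu — synonymous.
Codon 7: TGT Cys / TGC Cys — synonymous.
Codon 8: GGC Gly / GGC Gly — identical.
Codon 9: CGT Arg / AGG Arg — synonymous.
Nonsynonymous differences: 0 → same protein.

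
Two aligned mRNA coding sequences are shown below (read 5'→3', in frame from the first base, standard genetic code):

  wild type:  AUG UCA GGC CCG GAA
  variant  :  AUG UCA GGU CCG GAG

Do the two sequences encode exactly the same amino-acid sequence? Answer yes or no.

Codon 1: AUG Met / AUG Met — identical.
Codon 2: UCA Ser / UCA Ser — identical.
Codon 3: GGC Gly / GGU Gly — synonymous.
Codon 4: CCG Pro / CCG Pro — identical.
Codon 5: GAA Glu / GAG Glu — synonymous.
Nonsynonymous differences: 0 → same protein.

yes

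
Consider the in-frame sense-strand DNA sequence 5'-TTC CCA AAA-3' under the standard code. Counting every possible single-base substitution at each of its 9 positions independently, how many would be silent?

Codon 1 (TTC, Phe): 1 synonymous substitution.
Codon 2 (CCA, Pro): 3 synonymous substitutions.
Codon 3 (AAA, Lys): 1 synonymous substitution.
Total: 1 + 3 + 1 = 5.

5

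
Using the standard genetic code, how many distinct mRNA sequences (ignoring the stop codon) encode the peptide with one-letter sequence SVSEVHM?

2304

Ser: 6 codons.
Val: 4 codons.
Ser: 6 codons.
Glu: 2 codons.
Val: 4 codons.
His: 2 codons.
Met: 1 codon.
6 × 4 × 6 × 2 × 4 × 2 × 1 = 2304.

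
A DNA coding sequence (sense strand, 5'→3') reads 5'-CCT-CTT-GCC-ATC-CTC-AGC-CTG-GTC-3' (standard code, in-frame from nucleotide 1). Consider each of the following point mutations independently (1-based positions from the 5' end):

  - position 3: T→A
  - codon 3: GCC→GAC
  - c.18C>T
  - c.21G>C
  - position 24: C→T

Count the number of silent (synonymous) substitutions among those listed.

4

Codon 1: CCT (Pro) → CCA (Pro) — synonymous.
Codon 3: GCC (Ala) → GAC (Asp) — missense.
Codon 6: AGC (Ser) → AGT (Ser) — synonymous.
Codon 7: CTG (Leu) → CTC (Leu) — synonymous.
Codon 8: GTC (Val) → GTT (Val) — synonymous.
Synonymous: 4 of 5.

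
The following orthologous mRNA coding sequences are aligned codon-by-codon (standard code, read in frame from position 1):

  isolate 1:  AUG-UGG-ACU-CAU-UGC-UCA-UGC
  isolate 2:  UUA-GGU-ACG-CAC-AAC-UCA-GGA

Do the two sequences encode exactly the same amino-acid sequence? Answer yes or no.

Codon 1: AUG Met / UUA Leu — nonsynonymous.
Codon 2: UGG Trp / GGU Gly — nonsynonymous.
Codon 3: ACU Thr / ACG Thr — synonymous.
Codon 4: CAU His / CAC His — synonymous.
Codon 5: UGC Cys / AAC Asn — nonsynonymous.
Codon 6: UCA Ser / UCA Ser — identical.
Codon 7: UGC Cys / GGA Gly — nonsynonymous.
Nonsynonymous differences: 4 → different protein.

no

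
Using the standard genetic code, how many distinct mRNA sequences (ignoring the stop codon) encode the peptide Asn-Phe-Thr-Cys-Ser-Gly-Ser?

Asn: 2 codons.
Phe: 2 codons.
Thr: 4 codons.
Cys: 2 codons.
Ser: 6 codons.
Gly: 4 codons.
Ser: 6 codons.
2 × 2 × 4 × 2 × 6 × 4 × 6 = 4608.

4608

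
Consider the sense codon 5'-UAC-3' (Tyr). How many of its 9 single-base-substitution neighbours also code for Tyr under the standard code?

1

Position 1: none → 0 synonymous.
Position 2: none → 0 synonymous.
Position 3: UAU → 1 synonymous.
Total: 0 + 0 + 1 = 1.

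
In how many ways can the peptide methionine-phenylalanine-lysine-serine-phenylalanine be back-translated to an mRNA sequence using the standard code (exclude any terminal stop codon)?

48

Met: 1 codon.
Phe: 2 codons.
Lys: 2 codons.
Ser: 6 codons.
Phe: 2 codons.
1 × 2 × 2 × 6 × 2 = 48.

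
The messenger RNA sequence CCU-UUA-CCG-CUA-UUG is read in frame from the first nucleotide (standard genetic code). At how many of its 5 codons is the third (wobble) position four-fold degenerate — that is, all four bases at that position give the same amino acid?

3

Codon 1 CCU (Pro): third position 4-fold.
Codon 2 UUA (Leu): third position 2-fold.
Codon 3 CCG (Pro): third position 4-fold.
Codon 4 CUA (Leu): third position 4-fold.
Codon 5 UUG (Leu): third position 2-fold.
Four-fold degenerate third positions: 3.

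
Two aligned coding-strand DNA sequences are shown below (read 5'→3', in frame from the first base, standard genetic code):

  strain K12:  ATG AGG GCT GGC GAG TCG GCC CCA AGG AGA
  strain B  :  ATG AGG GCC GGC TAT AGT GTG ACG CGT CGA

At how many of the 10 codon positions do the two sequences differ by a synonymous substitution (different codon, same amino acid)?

Codon 1: ATG Met / ATG Met — identical.
Codon 2: AGG Arg / AGG Arg — identical.
Codon 3: GCT Ala / GCC Ala — synonymous.
Codon 4: GGC Gly / GGC Gly — identical.
Codon 5: GAG Glu / TAT Tyr — nonsynonymous.
Codon 6: TCG Ser / AGT Ser — synonymous.
Codon 7: GCC Ala / GTG Val — nonsynonymous.
Codon 8: CCA Pro / ACG Thr — nonsynonymous.
Codon 9: AGG Arg / CGT Arg — synonymous.
Codon 10: AGA Arg / CGA Arg — synonymous.
Synonymous differences: 4.

4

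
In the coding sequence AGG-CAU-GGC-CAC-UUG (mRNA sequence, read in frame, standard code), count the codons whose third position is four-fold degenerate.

Codon 1 AGG (Arg): third position 2-fold.
Codon 2 CAU (His): third position 2-fold.
Codon 3 GGC (Gly): third position 4-fold.
Codon 4 CAC (His): third position 2-fold.
Codon 5 UUG (Leu): third position 2-fold.
Four-fold degenerate third positions: 1.

1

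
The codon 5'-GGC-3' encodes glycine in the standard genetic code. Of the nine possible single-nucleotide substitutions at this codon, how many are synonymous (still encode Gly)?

3

Position 1: none → 0 synonymous.
Position 2: none → 0 synonymous.
Position 3: GGU, GGA, GGG → 3 synonymous.
Total: 0 + 0 + 3 = 3.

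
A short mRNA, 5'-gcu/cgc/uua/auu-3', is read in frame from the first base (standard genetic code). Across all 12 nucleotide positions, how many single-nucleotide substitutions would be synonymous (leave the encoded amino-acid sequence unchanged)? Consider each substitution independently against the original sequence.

Codon 1 (GCU, Ala): 3 synonymous substitutions.
Codon 2 (CGC, Arg): 3 synonymous substitutions.
Codon 3 (UUA, Leu): 2 synonymous substitutions.
Codon 4 (AUU, Ile): 2 synonymous substitutions.
Total: 3 + 3 + 2 + 2 = 10.

10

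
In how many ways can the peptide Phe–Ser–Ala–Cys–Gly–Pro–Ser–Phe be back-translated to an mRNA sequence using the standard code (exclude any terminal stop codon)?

18432

Phe: 2 codons.
Ser: 6 codons.
Ala: 4 codons.
Cys: 2 codons.
Gly: 4 codons.
Pro: 4 codons.
Ser: 6 codons.
Phe: 2 codons.
2 × 6 × 4 × 2 × 4 × 4 × 6 × 2 = 18432.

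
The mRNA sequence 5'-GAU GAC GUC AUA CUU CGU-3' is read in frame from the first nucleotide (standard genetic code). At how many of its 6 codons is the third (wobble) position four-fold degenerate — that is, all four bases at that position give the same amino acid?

Codon 1 GAU (Asp): third position 2-fold.
Codon 2 GAC (Asp): third position 2-fold.
Codon 3 GUC (Val): third position 4-fold.
Codon 4 AUA (Ile): third position 3-fold.
Codon 5 CUU (Leu): third position 4-fold.
Codon 6 CGU (Arg): third position 4-fold.
Four-fold degenerate third positions: 3.

3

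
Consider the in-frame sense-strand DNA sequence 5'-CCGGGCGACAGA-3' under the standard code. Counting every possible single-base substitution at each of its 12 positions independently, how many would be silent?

9

Codon 1 (CCG, Pro): 3 synonymous substitutions.
Codon 2 (GGC, Gly): 3 synonymous substitutions.
Codon 3 (GAC, Asp): 1 synonymous substitution.
Codon 4 (AGA, Arg): 2 synonymous substitutions.
Total: 3 + 3 + 1 + 2 = 9.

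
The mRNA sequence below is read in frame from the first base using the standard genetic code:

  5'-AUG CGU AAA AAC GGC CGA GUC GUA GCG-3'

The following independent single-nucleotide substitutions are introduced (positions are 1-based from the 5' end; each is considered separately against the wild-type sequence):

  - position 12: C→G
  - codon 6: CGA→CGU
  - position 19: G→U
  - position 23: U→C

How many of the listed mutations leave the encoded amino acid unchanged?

Codon 4: AAC (Asn) → AAG (Lys) — missense.
Codon 6: CGA (Arg) → CGU (Arg) — synonymous.
Codon 7: GUC (Val) → UUC (Phe) — missense.
Codon 8: GUA (Val) → GCA (Ala) — missense.
Synonymous: 1 of 4.

1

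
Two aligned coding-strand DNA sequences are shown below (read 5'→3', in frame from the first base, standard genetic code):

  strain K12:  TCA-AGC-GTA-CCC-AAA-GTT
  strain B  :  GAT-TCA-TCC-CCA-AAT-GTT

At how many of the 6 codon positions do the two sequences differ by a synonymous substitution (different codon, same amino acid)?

2

Codon 1: TCA Ser / GAT Asp — nonsynonymous.
Codon 2: AGC Ser / TCA Ser — synonymous.
Codon 3: GTA Val / TCC Ser — nonsynonymous.
Codon 4: CCC Pro / CCA Pro — synonymous.
Codon 5: AAA Lys / AAT Asn — nonsynonymous.
Codon 6: GTT Val / GTT Val — identical.
Synonymous differences: 2.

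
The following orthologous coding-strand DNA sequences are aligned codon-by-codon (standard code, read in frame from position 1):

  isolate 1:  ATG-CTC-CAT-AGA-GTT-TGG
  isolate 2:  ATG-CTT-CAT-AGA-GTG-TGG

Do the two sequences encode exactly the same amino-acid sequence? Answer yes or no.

yes

Codon 1: ATG Met / ATG Met — identical.
Codon 2: CTC Leu / CTT Leu — synonymous.
Codon 3: CAT His / CAT His — identical.
Codon 4: AGA Arg / AGA Arg — identical.
Codon 5: GTT Val / GTG Val — synonymous.
Codon 6: TGG Trp / TGG Trp — identical.
Nonsynonymous differences: 0 → same protein.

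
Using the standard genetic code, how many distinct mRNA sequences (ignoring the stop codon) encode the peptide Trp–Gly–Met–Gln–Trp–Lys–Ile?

48

Trp: 1 codon.
Gly: 4 codons.
Met: 1 codon.
Gln: 2 codons.
Trp: 1 codon.
Lys: 2 codons.
Ile: 3 codons.
1 × 4 × 1 × 2 × 1 × 2 × 3 = 48.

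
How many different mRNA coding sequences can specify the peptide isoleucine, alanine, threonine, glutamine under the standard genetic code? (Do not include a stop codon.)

Ile: 3 codons.
Ala: 4 codons.
Thr: 4 codons.
Gln: 2 codons.
3 × 4 × 4 × 2 = 96.

96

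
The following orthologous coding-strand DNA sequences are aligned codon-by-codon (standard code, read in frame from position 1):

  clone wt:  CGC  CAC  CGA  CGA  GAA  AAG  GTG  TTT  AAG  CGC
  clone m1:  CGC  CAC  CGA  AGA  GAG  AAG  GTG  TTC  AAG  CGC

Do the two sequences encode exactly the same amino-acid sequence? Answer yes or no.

Codon 1: CGC Arg / CGC Arg — identical.
Codon 2: CAC His / CAC His — identical.
Codon 3: CGA Arg / CGA Arg — identical.
Codon 4: CGA Arg / AGA Arg — synonymous.
Codon 5: GAA Glu / GAG Glu — synonymous.
Codon 6: AAG Lys / AAG Lys — identical.
Codon 7: GTG Val / GTG Val — identical.
Codon 8: TTT Phe / TTC Phe — synonymous.
Codon 9: AAG Lys / AAG Lys — identical.
Codon 10: CGC Arg / CGC Arg — identical.
Nonsynonymous differences: 0 → same protein.

yes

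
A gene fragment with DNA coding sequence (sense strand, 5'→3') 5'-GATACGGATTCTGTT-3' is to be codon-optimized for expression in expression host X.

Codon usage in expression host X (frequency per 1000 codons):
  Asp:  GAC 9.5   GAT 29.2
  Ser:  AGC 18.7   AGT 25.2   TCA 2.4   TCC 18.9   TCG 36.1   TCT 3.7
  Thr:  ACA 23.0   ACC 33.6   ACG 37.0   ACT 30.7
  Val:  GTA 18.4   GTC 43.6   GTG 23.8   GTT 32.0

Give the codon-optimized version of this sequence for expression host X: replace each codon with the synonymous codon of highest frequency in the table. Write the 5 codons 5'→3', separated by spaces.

GAT ACG GAT TCG GTC

Codon 1 (Asp): best is GAT at 29.2.
Codon 2 (Thr): best is ACG at 37.0.
Codon 3 (Asp): best is GAT at 29.2.
Codon 4 (Ser): best is TCG at 36.1.
Codon 5 (Val): best is GTC at 43.6.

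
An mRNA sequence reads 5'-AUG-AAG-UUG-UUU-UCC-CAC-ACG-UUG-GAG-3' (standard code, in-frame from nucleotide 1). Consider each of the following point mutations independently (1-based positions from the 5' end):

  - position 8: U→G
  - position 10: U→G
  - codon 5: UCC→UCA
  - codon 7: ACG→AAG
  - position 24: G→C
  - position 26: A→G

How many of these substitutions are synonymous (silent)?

Codon 3: UUG (Leu) → UGG (Trp) — missense.
Codon 4: UUU (Phe) → GUU (Val) — missense.
Codon 5: UCC (Ser) → UCA (Ser) — synonymous.
Codon 7: ACG (Thr) → AAG (Lys) — missense.
Codon 8: UUG (Leu) → UUC (Phe) — missense.
Codon 9: GAG (Glu) → GGG (Gly) — missense.
Synonymous: 1 of 6.

1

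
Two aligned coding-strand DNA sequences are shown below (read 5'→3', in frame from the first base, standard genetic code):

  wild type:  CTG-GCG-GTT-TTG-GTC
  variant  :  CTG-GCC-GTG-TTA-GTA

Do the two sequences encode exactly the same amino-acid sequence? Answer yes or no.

Codon 1: CTG Leu / CTG Leu — identical.
Codon 2: GCG Ala / GCC Ala — synonymous.
Codon 3: GTT Val / GTG Val — synonymous.
Codon 4: TTG Leu / TTA Leu — synonymous.
Codon 5: GTC Val / GTA Val — synonymous.
Nonsynonymous differences: 0 → same protein.

yes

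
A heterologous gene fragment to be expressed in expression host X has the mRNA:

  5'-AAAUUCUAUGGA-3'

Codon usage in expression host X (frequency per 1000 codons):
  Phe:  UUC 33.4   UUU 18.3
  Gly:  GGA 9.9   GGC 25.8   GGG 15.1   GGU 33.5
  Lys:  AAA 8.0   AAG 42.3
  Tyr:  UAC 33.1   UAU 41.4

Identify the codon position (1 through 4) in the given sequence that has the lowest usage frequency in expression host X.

1

Codon 1 AAA (Lys): 8.0 per 1000.
Codon 2 UUC (Phe): 33.4 per 1000.
Codon 3 UAU (Tyr): 41.4 per 1000.
Codon 4 GGA (Gly): 9.9 per 1000.
Lowest frequency is 8.0 at codon 1.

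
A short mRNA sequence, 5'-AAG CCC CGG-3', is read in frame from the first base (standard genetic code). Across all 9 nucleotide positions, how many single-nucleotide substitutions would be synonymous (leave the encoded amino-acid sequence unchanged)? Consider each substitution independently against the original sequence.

8

Codon 1 (AAG, Lys): 1 synonymous substitution.
Codon 2 (CCC, Pro): 3 synonymous substitutions.
Codon 3 (CGG, Arg): 4 synonymous substitutions.
Total: 1 + 3 + 4 = 8.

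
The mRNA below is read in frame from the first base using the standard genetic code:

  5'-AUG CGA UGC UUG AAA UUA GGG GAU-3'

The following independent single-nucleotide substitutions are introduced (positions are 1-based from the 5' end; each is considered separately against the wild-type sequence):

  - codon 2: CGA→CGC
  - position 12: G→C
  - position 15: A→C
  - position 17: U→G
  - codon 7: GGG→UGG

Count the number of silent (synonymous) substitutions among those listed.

1

Codon 2: CGA (Arg) → CGC (Arg) — synonymous.
Codon 4: UUG (Leu) → UUC (Phe) — missense.
Codon 5: AAA (Lys) → AAC (Asn) — missense.
Codon 6: UUA (Leu) → UGA (Stop) — nonsense.
Codon 7: GGG (Gly) → UGG (Trp) — missense.
Synonymous: 1 of 5.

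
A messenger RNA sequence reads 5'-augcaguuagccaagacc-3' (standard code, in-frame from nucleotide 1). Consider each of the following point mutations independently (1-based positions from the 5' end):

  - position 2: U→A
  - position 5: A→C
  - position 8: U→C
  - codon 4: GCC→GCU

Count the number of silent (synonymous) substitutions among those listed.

1

Codon 1: AUG (Met) → AAG (Lys) — missense.
Codon 2: CAG (Gln) → CCG (Pro) — missense.
Codon 3: UUA (Leu) → UCA (Ser) — missense.
Codon 4: GCC (Ala) → GCU (Ala) — synonymous.
Synonymous: 1 of 4.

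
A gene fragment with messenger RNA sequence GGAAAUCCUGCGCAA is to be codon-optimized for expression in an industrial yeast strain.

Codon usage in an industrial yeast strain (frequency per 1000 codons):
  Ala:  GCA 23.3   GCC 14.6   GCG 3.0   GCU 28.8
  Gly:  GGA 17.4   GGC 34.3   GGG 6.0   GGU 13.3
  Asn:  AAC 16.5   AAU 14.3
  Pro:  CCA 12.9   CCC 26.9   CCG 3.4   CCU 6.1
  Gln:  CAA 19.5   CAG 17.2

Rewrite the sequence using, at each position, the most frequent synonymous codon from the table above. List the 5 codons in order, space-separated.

Codon 1 (Gly): best is GGC at 34.3.
Codon 2 (Asn): best is AAC at 16.5.
Codon 3 (Pro): best is CCC at 26.9.
Codon 4 (Ala): best is GCU at 28.8.
Codon 5 (Gln): best is CAA at 19.5.

GGC AAC CCC GCU CAA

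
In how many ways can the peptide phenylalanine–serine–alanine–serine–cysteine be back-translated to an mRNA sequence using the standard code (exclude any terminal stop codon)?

Phe: 2 codons.
Ser: 6 codons.
Ala: 4 codons.
Ser: 6 codons.
Cys: 2 codons.
2 × 6 × 4 × 6 × 2 = 576.

576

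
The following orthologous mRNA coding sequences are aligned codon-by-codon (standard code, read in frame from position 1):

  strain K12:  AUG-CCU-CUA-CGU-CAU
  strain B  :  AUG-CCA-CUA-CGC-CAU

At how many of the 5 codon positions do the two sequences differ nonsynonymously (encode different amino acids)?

Codon 1: AUG Met / AUG Met — identical.
Codon 2: CCU Pro / CCA Pro — synonymous.
Codon 3: CUA Leu / CUA Leu — identical.
Codon 4: CGU Arg / CGC Arg — synonymous.
Codon 5: CAU His / CAU His — identical.
Nonsynonymous differences: 0.

0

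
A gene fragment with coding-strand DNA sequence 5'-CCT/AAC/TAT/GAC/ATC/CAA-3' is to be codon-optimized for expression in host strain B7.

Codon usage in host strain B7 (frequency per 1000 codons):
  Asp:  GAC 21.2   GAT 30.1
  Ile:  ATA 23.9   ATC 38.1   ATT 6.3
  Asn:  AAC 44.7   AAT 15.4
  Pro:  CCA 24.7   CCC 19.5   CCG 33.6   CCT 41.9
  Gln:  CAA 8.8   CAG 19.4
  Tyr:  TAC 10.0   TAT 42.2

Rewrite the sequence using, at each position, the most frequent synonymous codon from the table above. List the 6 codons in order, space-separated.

Codon 1 (Pro): best is CCT at 41.9.
Codon 2 (Asn): best is AAC at 44.7.
Codon 3 (Tyr): best is TAT at 42.2.
Codon 4 (Asp): best is GAT at 30.1.
Codon 5 (Ile): best is ATC at 38.1.
Codon 6 (Gln): best is CAG at 19.4.

CCT AAC TAT GAT ATC CAG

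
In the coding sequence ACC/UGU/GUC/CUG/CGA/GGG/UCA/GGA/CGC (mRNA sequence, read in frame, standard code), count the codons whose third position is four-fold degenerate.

Codon 1 ACC (Thr): third position 4-fold.
Codon 2 UGU (Cys): third position 2-fold.
Codon 3 GUC (Val): third position 4-fold.
Codon 4 CUG (Leu): third position 4-fold.
Codon 5 CGA (Arg): third position 4-fold.
Codon 6 GGG (Gly): third position 4-fold.
Codon 7 UCA (Ser): third position 4-fold.
Codon 8 GGA (Gly): third position 4-fold.
Codon 9 CGC (Arg): third position 4-fold.
Four-fold degenerate third positions: 8.

8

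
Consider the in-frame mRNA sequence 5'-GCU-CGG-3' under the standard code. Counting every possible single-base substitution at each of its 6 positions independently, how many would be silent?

7

Codon 1 (GCU, Ala): 3 synonymous substitutions.
Codon 2 (CGG, Arg): 4 synonymous substitutions.
Total: 3 + 4 = 7.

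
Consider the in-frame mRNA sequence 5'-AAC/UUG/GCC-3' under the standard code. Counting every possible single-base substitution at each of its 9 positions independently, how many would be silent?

Codon 1 (AAC, Asn): 1 synonymous substitution.
Codon 2 (UUG, Leu): 2 synonymous substitutions.
Codon 3 (GCC, Ala): 3 synonymous substitutions.
Total: 1 + 2 + 3 = 6.

6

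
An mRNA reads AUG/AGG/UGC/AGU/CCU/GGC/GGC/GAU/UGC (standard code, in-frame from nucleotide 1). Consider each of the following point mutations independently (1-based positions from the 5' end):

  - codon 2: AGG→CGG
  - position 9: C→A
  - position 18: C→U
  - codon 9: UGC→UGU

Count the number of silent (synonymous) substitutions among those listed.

3

Codon 2: AGG (Arg) → CGG (Arg) — synonymous.
Codon 3: UGC (Cys) → UGA (Stop) — nonsense.
Codon 6: GGC (Gly) → GGU (Gly) — synonymous.
Codon 9: UGC (Cys) → UGU (Cys) — synonymous.
Synonymous: 3 of 4.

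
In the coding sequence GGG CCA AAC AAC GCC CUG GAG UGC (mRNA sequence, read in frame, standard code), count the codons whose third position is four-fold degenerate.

4

Codon 1 GGG (Gly): third position 4-fold.
Codon 2 CCA (Pro): third position 4-fold.
Codon 3 AAC (Asn): third position 2-fold.
Codon 4 AAC (Asn): third position 2-fold.
Codon 5 GCC (Ala): third position 4-fold.
Codon 6 CUG (Leu): third position 4-fold.
Codon 7 GAG (Glu): third position 2-fold.
Codon 8 UGC (Cys): third position 2-fold.
Four-fold degenerate third positions: 4.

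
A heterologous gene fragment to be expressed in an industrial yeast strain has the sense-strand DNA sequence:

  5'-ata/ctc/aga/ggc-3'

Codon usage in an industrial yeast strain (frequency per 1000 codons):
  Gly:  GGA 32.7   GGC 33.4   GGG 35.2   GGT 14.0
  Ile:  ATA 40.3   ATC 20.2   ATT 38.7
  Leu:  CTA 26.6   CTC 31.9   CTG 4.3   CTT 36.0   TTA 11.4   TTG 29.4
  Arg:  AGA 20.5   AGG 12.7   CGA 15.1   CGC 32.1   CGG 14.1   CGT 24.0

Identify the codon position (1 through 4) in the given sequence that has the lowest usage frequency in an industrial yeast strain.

Codon 1 ATA (Ile): 40.3 per 1000.
Codon 2 CTC (Leu): 31.9 per 1000.
Codon 3 AGA (Arg): 20.5 per 1000.
Codon 4 GGC (Gly): 33.4 per 1000.
Lowest frequency is 20.5 at codon 3.

3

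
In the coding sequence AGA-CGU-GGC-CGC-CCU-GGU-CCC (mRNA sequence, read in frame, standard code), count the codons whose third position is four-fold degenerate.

6

Codon 1 AGA (Arg): third position 2-fold.
Codon 2 CGU (Arg): third position 4-fold.
Codon 3 GGC (Gly): third position 4-fold.
Codon 4 CGC (Arg): third position 4-fold.
Codon 5 CCU (Pro): third position 4-fold.
Codon 6 GGU (Gly): third position 4-fold.
Codon 7 CCC (Pro): third position 4-fold.
Four-fold degenerate third positions: 6.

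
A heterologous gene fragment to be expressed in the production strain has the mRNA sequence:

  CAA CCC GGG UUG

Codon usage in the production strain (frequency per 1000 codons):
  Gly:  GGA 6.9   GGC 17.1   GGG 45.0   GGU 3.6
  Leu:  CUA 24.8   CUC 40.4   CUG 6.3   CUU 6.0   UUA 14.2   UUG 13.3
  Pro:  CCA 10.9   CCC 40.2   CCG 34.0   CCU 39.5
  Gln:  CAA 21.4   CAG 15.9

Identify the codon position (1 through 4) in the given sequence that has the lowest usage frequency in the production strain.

4

Codon 1 CAA (Gln): 21.4 per 1000.
Codon 2 CCC (Pro): 40.2 per 1000.
Codon 3 GGG (Gly): 45.0 per 1000.
Codon 4 UUG (Leu): 13.3 per 1000.
Lowest frequency is 13.3 at codon 4.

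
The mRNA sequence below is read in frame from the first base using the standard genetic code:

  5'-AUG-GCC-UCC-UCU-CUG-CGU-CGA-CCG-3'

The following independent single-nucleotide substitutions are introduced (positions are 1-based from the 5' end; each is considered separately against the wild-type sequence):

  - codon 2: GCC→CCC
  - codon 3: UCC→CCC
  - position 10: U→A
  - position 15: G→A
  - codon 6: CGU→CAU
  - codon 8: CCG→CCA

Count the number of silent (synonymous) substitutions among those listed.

Codon 2: GCC (Ala) → CCC (Pro) — missense.
Codon 3: UCC (Ser) → CCC (Pro) — missense.
Codon 4: UCU (Ser) → ACU (Thr) — missense.
Codon 5: CUG (Leu) → CUA (Leu) — synonymous.
Codon 6: CGU (Arg) → CAU (His) — missense.
Codon 8: CCG (Pro) → CCA (Pro) — synonymous.
Synonymous: 2 of 6.

2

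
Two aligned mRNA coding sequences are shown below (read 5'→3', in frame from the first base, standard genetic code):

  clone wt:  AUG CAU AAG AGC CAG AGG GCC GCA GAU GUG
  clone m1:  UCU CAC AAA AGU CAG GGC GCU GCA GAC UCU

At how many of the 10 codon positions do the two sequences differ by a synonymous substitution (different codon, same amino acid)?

Codon 1: AUG Met / UCU Ser — nonsynonymous.
Codon 2: CAU His / CAC His — synonymous.
Codon 3: AAG Lys / AAA Lys — synonymous.
Codon 4: AGC Ser / AGU Ser — synonymous.
Codon 5: CAG Gln / CAG Gln — identical.
Codon 6: AGG Arg / GGC Gly — nonsynonymous.
Codon 7: GCC Ala / GCU Ala — synonymous.
Codon 8: GCA Ala / GCA Ala — identical.
Codon 9: GAU Asp / GAC Asp — synonymous.
Codon 10: GUG Val / UCU Ser — nonsynonymous.
Synonymous differences: 5.

5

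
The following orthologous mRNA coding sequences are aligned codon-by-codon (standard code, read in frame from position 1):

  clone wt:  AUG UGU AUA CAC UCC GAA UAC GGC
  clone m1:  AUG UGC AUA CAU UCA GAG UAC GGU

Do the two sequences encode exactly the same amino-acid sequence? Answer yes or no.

yes

Codon 1: AUG Met / AUG Met — identical.
Codon 2: UGU Cys / UGC Cys — synonymous.
Codon 3: AUA Ile / AUA Ile — identical.
Codon 4: CAC His / CAU His — synonymous.
Codon 5: UCC Ser / UCA Ser — synonymous.
Codon 6: GAA Glu / GAG Glu — synonymous.
Codon 7: UAC Tyr / UAC Tyr — identical.
Codon 8: GGC Gly / GGU Gly — synonymous.
Nonsynonymous differences: 0 → same protein.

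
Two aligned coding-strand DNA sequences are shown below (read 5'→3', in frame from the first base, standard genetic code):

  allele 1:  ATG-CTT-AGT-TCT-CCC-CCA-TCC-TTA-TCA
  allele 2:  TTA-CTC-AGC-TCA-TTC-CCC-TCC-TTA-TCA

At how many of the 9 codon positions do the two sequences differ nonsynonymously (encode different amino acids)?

2

Codon 1: ATG Met / TTA Leu — nonsynonymous.
Codon 2: CTT Leu / CTC Leu — synonymous.
Codon 3: AGT Ser / AGC Ser — synonymous.
Codon 4: TCT Ser / TCA Ser — synonymous.
Codon 5: CCC Pro / TTC Phe — nonsynonymous.
Codon 6: CCA Pro / CCC Pro — synonymous.
Codon 7: TCC Ser / TCC Ser — identical.
Codon 8: TTA Leu / TTA Leu — identical.
Codon 9: TCA Ser / TCA Ser — identical.
Nonsynonymous differences: 2.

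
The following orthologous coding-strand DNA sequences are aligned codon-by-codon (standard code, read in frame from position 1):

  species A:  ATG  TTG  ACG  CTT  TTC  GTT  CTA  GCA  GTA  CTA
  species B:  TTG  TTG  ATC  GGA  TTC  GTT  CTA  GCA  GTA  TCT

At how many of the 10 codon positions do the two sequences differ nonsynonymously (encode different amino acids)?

4

Codon 1: ATG Met / TTG Leu — nonsynonymous.
Codon 2: TTG Leu / TTG Leu — identical.
Codon 3: ACG Thr / ATC Ile — nonsynonymous.
Codon 4: CTT Leu / GGA Gly — nonsynonymous.
Codon 5: TTC Phe / TTC Phe — identical.
Codon 6: GTT Val / GTT Val — identical.
Codon 7: CTA Leu / CTA Leu — identical.
Codon 8: GCA Ala / GCA Ala — identical.
Codon 9: GTA Val / GTA Val — identical.
Codon 10: CTA Leu / TCT Ser — nonsynonymous.
Nonsynonymous differences: 4.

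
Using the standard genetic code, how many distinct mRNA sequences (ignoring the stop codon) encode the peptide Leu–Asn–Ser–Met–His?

144

Leu: 6 codons.
Asn: 2 codons.
Ser: 6 codons.
Met: 1 codon.
His: 2 codons.
6 × 2 × 6 × 1 × 2 = 144.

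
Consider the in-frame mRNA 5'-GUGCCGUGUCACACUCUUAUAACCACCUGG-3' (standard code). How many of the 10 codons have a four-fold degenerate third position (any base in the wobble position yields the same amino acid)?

6

Codon 1 GUG (Val): third position 4-fold.
Codon 2 CCG (Pro): third position 4-fold.
Codon 3 UGU (Cys): third position 2-fold.
Codon 4 CAC (His): third position 2-fold.
Codon 5 ACU (Thr): third position 4-fold.
Codon 6 CUU (Leu): third position 4-fold.
Codon 7 AUA (Ile): third position 3-fold.
Codon 8 ACC (Thr): third position 4-fold.
Codon 9 ACC (Thr): third position 4-fold.
Codon 10 UGG (Trp): third position 1-fold.
Four-fold degenerate third positions: 6.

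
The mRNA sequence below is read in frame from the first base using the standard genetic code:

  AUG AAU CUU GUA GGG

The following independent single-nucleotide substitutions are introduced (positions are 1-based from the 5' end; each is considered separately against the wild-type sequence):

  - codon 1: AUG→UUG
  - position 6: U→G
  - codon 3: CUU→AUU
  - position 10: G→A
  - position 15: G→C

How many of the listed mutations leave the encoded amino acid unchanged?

1

Codon 1: AUG (Met) → UUG (Leu) — missense.
Codon 2: AAU (Asn) → AAG (Lys) — missense.
Codon 3: CUU (Leu) → AUU (Ile) — missense.
Codon 4: GUA (Val) → AUA (Ile) — missense.
Codon 5: GGG (Gly) → GGC (Gly) — synonymous.
Synonymous: 1 of 5.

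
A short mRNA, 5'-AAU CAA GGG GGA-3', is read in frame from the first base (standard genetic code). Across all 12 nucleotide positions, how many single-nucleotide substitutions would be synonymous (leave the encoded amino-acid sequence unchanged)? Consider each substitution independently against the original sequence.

8

Codon 1 (AAU, Asn): 1 synonymous substitution.
Codon 2 (CAA, Gln): 1 synonymous substitution.
Codon 3 (GGG, Gly): 3 synonymous substitutions.
Codon 4 (GGA, Gly): 3 synonymous substitutions.
Total: 1 + 1 + 3 + 3 = 8.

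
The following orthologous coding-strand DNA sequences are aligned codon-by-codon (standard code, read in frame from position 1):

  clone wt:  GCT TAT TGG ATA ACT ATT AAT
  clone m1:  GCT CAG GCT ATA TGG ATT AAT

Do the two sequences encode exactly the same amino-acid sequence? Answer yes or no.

no

Codon 1: GCT Ala / GCT Ala — identical.
Codon 2: TAT Tyr / CAG Gln — nonsynonymous.
Codon 3: TGG Trp / GCT Ala — nonsynonymous.
Codon 4: ATA Ile / ATA Ile — identical.
Codon 5: ACT Thr / TGG Trp — nonsynonymous.
Codon 6: ATT Ile / ATT Ile — identical.
Codon 7: AAT Asn / AAT Asn — identical.
Nonsynonymous differences: 3 → different protein.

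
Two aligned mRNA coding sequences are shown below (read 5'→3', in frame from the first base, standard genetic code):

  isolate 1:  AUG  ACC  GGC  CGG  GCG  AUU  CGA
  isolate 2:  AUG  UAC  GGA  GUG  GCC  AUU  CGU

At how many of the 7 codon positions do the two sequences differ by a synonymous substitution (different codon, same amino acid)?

Codon 1: AUG Met / AUG Met — identical.
Codon 2: ACC Thr / UAC Tyr — nonsynonymous.
Codon 3: GGC Gly / GGA Gly — synonymous.
Codon 4: CGG Arg / GUG Val — nonsynonymous.
Codon 5: GCG Ala / GCC Ala — synonymous.
Codon 6: AUU Ile / AUU Ile — identical.
Codon 7: CGA Arg / CGU Arg — synonymous.
Synonymous differences: 3.

3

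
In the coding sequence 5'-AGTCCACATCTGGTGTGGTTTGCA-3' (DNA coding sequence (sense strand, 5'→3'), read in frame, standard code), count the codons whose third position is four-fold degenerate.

Codon 1 AGT (Ser): third position 2-fold.
Codon 2 CCA (Pro): third position 4-fold.
Codon 3 CAT (His): third position 2-fold.
Codon 4 CTG (Leu): third position 4-fold.
Codon 5 GTG (Val): third position 4-fold.
Codon 6 TGG (Trp): third position 1-fold.
Codon 7 TTT (Phe): third position 2-fold.
Codon 8 GCA (Ala): third position 4-fold.
Four-fold degenerate third positions: 4.

4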